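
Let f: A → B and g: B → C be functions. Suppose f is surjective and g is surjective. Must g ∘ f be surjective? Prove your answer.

Let c ∈ C. Since g is surjective, there is b ∈ B with g(b) = c. Since f is surjective, there is a ∈ A with f(a) = b.
Then (g ∘ f)(a) = g(b) = c. Therefore g ∘ f is surjective.

surjective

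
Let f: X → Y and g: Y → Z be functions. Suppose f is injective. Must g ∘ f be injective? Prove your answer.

No. Take X = Y = Z = {1, 2, 3}, f = identity (injective), and g(x) = 1 for every x.
Then (g ∘ f)(1) = 1 = (g ∘ f)(3) with 1 ≠ 3, so g ∘ f is not injective.

not injective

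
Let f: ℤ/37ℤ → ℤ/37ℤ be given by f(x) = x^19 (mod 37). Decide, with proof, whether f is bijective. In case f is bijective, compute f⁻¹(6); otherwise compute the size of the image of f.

31

Since 37 is prime, the nonzero elements of ℤ/37ℤ form a cyclic group of order 36.
As gcd(19, 36) = 1, raising to the 19th power is a bijection on this group: if a^19 ≡ b^19 then (ab^{−1})^19 = 1, and the only element of order dividing gcd(19, 36) = 1 is 1, so a = b.
With f(0) = 0 this makes f injective on all of ℤ/37ℤ, hence bijective (finite equal-size domain and codomain). In particular f is bijective.
Since f is bijective, we find the preimage of 6. The inverse of x ↦ x^19 on (ℤ/37ℤ)^× is x ↦ x^19, because 19·19 = 361 = 10·36 + 1 ≡ 1 (mod 36) and x^{36} = 1 for x ≠ 0 (Fermat). So f⁻¹(6) = 6^19 mod 37.
Repeated squaring mod 37: 6^1 ≡ 6, 6^2 ≡ 6² = 36, 6^4 ≡ 36² = 1296 ≡ 1, 6^8 ≡ 1² = 1, 6^16 ≡ 1² = 1. Since 19 = 16 + 2 + 1, 6^19 ≡ 1·36·6: 1·36 = 36, then 36·6 = 216 ≡ 31. So 6^19 ≡ 31 (mod 37).
Hence f⁻¹(6) = 31.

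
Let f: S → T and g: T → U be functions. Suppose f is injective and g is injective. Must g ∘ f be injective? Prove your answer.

Suppose (g ∘ f)(x_1) = (g ∘ f)(x_2), i.e. g(f(x_1)) = g(f(x_2)).
Since g is injective, f(x_1) = f(x_2). Since f is injective, x_1 = x_2. So g ∘ f is injective.

injective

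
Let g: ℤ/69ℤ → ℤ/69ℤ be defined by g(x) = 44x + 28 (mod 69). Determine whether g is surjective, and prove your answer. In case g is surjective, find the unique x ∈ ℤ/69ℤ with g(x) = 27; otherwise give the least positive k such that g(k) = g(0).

Recall: surjectivity means every element of the codomain has a preimage under g.
Since gcd(44, 69) = 1, 44 is invertible modulo 69. Euclid's algorithm: 69 = 1·44 + 25, 44 = 1·25 + 19, 25 = 1·19 + 6, 19 = 3·6 + 1; back-substituting gives 1 = 11·44 − 7·69, so 44⁻¹ ≡ 11 (mod 69).
Then y ↦ 11(y − 28) is a two-sided inverse to g, so every y ∈ ℤ/69ℤ has a preimage.
Therefore g is surjective.
Since g is surjective, we compute g⁻¹(27): solve 44x + 28 ≡ 27 (mod 69), i.e. 44x ≡ 68 (mod 69).
Multiplying by 44⁻¹ = 11 gives x ≡ 11·68 = 748 = 10·69 + 58 ≡ 58 (mod 69).
Check: g(58) = 44·58 + 28 = 2580 = 37·69 + 27 ≡ 27 (mod 69).

58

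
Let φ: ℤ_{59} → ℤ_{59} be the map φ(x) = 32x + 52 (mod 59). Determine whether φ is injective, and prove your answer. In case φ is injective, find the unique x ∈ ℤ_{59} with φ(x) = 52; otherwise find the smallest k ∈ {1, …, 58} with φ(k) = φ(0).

If φ(a) = φ(b), then 32a ≡ 32b (mod 59). Because gcd(32, 59) = 1, we may cancel 32 to get a ≡ b (mod 59).
So φ is injective.
We now compute 32⁻¹ mod 59 explicitly. Euclid's algorithm: 59 = 1·32 + 27, 32 = 1·27 + 5, 27 = 5·5 + 2, 5 = 2·2 + 1; back-substituting gives 1 = 24·32 − 13·59, so 32⁻¹ ≡ 24 (mod 59).
Since φ is injective, we find φ⁻¹(52): we need 32x ≡ 52 − 52 ≡ 0 (mod 59). Using 32⁻¹ = 24: x ≡ 24·0 = 0, so x = 0.
Check: φ(0) = 32·0 + 52 = 52 ≡ 52 (mod 59).

0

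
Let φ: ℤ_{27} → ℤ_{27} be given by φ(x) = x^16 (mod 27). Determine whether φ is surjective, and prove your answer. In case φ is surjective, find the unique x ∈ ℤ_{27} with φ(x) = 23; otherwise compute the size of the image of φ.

φ(0) = 0^16 = 0.
φ(3): Repeated squaring mod 27: 3^1 ≡ 3, 3^2 ≡ 3² = 9, 3^4 ≡ 9² = 81 ≡ 0, 3^8 ≡ 0² = 0, 3^16 ≡ 0² = 0. So 3^16 ≡ 0 (mod 27).
So φ(0) = φ(3) = 0 while 0 ≠ 3, so φ is not injective.
A non-injective map from the 27-element set ℤ_{27} to itself takes at most 26 distinct values, so it cannot be surjective. Hence φ is not surjective.
Since φ is not surjective, we determine |image(φ)|. Computing x^16 mod 27 for each x (by repeated squaring, reducing mod 27 at every step), the values φ(0), φ(1), …, φ(26) are: 0, 1, 7, 0, 22, 13, 0, 16, 19, 0, 10, 25, 0, 4, 4, 0, 25, 10, 0, 19, 16, 0, 13, 22, 0, 7, 1.
The distinct values are {0, 1, 4, 7, 10, 13, 16, 19, 22, 25}; there are 10 of them.

10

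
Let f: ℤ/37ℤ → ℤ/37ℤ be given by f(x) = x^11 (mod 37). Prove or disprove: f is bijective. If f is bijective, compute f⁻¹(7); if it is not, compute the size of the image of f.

9

Since 37 is prime, the nonzero elements of ℤ/37ℤ form a cyclic group of order 36.
As gcd(11, 36) = 1, raising to the 11th power is a bijection on this group: if s^11 ≡ t^11 then (st^{−1})^11 = 1, and the only element of order dividing gcd(11, 36) = 1 is 1, so s = t.
With f(0) = 0 this makes f injective on all of ℤ/37ℤ, hence bijective (finite equal-size domain and codomain). In particular f is bijective.
Since f is bijective, we find the preimage of 7. The inverse of x ↦ x^11 on (ℤ/37ℤ)^× is x ↦ x^23, because 11·23 = 253 = 7·36 + 1 ≡ 1 (mod 36) and x^{36} = 1 for x ≠ 0 (Fermat). So f⁻¹(7) = 7^23 mod 37.
Repeated squaring mod 37: 7^1 ≡ 7, 7^2 ≡ 7² = 49 ≡ 12, 7^4 ≡ 12² = 144 ≡ 33, 7^8 ≡ 33² = 1089 ≡ 16, 7^16 ≡ 16² = 256 ≡ 34. Since 23 = 16 + 4 + 2 + 1, 7^23 ≡ 34·33·12·7: 34·33 = 1122 ≡ 12, then 12·12 = 144 ≡ 33, then 33·7 = 231 ≡ 9. So 7^23 ≡ 9 (mod 37).
Hence f⁻¹(7) = 9.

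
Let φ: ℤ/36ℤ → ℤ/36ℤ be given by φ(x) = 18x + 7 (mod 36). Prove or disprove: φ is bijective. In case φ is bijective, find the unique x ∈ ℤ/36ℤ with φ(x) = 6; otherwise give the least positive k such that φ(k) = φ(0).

2

We have gcd(18, 36) = 18 > 1. Taking s = 0 and t = 2: φ(0) = 7 and φ(2) = 18·2 + 7 = 43 ≡ 7 (mod 36).
So φ(0) = φ(2) while 0 ≠ 2, so φ is not injective, hence not bijective.
Since φ is not bijective, we find the least positive k with φ(k) = φ(0): this means 18k ≡ 0 (mod 36), i.e. 36 ∣ 18k. Since gcd(18, 36) = 18, dividing through by 18 this holds exactly when 2 ∣ k.
The smallest positive such k is 2.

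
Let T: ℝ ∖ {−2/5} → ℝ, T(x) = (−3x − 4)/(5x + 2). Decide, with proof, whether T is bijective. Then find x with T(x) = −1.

If T(x) = −3/5, cross-multiplying gives 5(−3x − 4) = −3(5x + 2), which simplifies to −20 = −6 — false.  So −3/5 has no preimage and T is not surjective.
So T is not bijective.
Solving T(x) = −1: cross-multiplying gives −3x − 4 = −1(5x + 2), which rearranges to 2x = 2, so x = 1.

1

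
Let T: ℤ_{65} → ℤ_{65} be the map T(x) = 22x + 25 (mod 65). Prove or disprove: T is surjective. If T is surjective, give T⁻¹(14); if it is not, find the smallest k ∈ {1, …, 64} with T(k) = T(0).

By definition, T is surjective if every y in the codomain equals T(x) for some x in the domain.
Since gcd(22, 65) = 1, 22 is invertible modulo 65. Euclid's algorithm: 65 = 2·22 + 21, 22 = 1·21 + 1; back-substituting gives 1 = 3·22 − 1·65, so 22⁻¹ ≡ 3 (mod 65).
For any y ∈ ℤ_{65}, x = 3(y − 25) mod 65 satisfies T(x) = 22·3(y − 25) + 25 ≡ y (since 22·3 ≡ 1 mod 65). So every y has a preimage.
Therefore T is surjective.
Since T is surjective, we find T⁻¹(14): we need 22x ≡ 14 − 25 ≡ 54 (mod 65). Using 22⁻¹ = 3: x ≡ 3·54 = 162 = 2·65 + 32, so x = 32.
Check: T(32) = 22·32 + 25 = 729 = 11·65 + 14 ≡ 14 (mod 65).

32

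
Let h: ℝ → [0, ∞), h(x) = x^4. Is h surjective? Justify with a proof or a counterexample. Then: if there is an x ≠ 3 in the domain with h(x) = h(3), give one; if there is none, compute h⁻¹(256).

-3

For any y ∈ [0, ∞), x = y^{1/4} ∈ ℝ satisfies x^4 = y, so h is surjective.
For the follow-up, such an x exists: taking x = −3 ∈ ℝ gives h(−3) = 81 = h(3) with −3 ≠ 3.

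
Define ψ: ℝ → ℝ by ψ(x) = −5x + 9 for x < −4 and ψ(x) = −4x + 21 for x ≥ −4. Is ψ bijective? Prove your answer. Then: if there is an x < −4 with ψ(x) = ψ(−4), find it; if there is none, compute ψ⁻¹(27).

-28/5

Both pieces are strictly decreasing (slopes −5 and −4), so each is injective on its own interval.
The left piece maps (−∞, −4) onto (29, ∞); the right piece maps [−4, ∞) onto (−∞, 37].
These images overlap. In particular ψ(−4) = 37 (right piece), and solving −5x + 9 = 37 on the left piece gives x = −28/5 < −4.
So ψ(−28/5) = ψ(−4) with −28/5 ≠ −4, and ψ is not injective, hence not bijective. This x = −28/5 is the requested value below −4.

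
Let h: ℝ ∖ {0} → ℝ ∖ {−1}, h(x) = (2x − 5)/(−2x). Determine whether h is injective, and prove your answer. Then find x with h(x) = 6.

5/14

Suppose h(u) = h(v). Cross-multiplying: (2u − 5)(−2v) = (2v − 5)(−2u).
Expanding both sides and cancelling the symmetric terms leaves −10·(u − v) = 0. Since −10 ≠ 0, u = v. Hence h is injective.
Solving h(x) = 6: cross-multiplying gives 2x − 5 = 6(−2x), which rearranges to 14x = 5, so x = 5/14.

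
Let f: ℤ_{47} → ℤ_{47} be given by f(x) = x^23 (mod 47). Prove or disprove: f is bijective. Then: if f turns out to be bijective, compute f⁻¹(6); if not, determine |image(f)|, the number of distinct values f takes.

3

f(1) = 1^23 = 1.
f(2): Repeated squaring mod 47: 2^1 ≡ 2, 2^2 ≡ 2² = 4, 2^4 ≡ 4² = 16, 2^8 ≡ 16² = 256 ≡ 21, 2^16 ≡ 21² = 441 ≡ 18. Since 23 = 16 + 4 + 2 + 1, 2^23 ≡ 18·16·4·2: 18·16 = 288 ≡ 6, then 6·4 = 24, then 24·2 = 48 ≡ 1. So 2^23 ≡ 1 (mod 47).
So f(1) = f(2) = 1 while 1 ≠ 2, hence f is not injective, hence not bijective.
Since f is not bijective, we determine |image(f)|. Computing x^23 mod 47 for each x (by repeated squaring, reducing mod 47 at every step), the values f(0), f(1), …, f(46) are: 0, 1, 1, 1, 1, 46, 1, 1, 1, 1, 46, 46, 1, 46, 1, 46, 1, 1, 1, 46, 46, 1, 46, 46, 1, 1, 46, 1, 1, 46, 46, 46, 1, 46, 1, 46, 1, 1, 46, 46, 46, 46, 1, 46, 46, 46, 46.
The distinct values are {0, 1, 46}; there are 3 of them.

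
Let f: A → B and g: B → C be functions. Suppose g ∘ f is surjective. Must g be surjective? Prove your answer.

surjective

Let c ∈ C. Since g ∘ f is surjective, some a ∈ A has g(f(a)) = c. Then b = f(a) ∈ B satisfies g(b) = c. So g is surjective.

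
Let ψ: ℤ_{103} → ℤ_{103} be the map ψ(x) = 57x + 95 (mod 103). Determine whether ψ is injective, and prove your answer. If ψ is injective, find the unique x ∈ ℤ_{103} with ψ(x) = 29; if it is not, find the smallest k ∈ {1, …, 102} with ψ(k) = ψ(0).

Suppose ψ(x_1) = ψ(x_2) in ℤ_{103}. Then 57x_1 + 95 ≡ 57x_2 + 95 (mod 103), thus 57(x_1 − x_2) ≡ 0 (mod 103).
Since gcd(57, 103) = 1, 57 is invertible modulo 103, therefore x_1 − x_2 ≡ 0 (mod 103), i.e. x_1 = x_2.
Hence ψ is injective.
We now compute 57⁻¹ mod 103 explicitly. Euclid's algorithm: 103 = 1·57 + 46, 57 = 1·46 + 11, 46 = 4·11 + 2, 11 = 5·2 + 1; back-substituting gives 1 = 47·57 − 26·103, so 57⁻¹ ≡ 47 (mod 103).
Since ψ is injective, we find ψ⁻¹(29): we need 57x ≡ 29 − 95 ≡ 37 (mod 103). Using 57⁻¹ = 47: x ≡ 47·37 = 1739 = 16·103 + 91, so x = 91.
Check: ψ(91) = 57·91 + 95 = 5282 = 51·103 + 29 ≡ 29 (mod 103).

91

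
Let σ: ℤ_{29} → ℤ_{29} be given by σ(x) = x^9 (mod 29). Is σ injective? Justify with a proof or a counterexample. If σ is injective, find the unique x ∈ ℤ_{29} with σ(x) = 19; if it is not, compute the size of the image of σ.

2

Since 29 is prime, the nonzero elements of ℤ_{29} form a cyclic group of order 28.
As gcd(9, 28) = 1, raising to the 9th power is a bijection on this group: if s^9 ≡ t^9 then (st^{−1})^9 = 1, and the only element of order dividing gcd(9, 28) = 1 is 1, so s = t.
With σ(0) = 0 this makes σ injective on all of ℤ_{29}, hence bijective (finite equal-size domain and codomain). In particular σ is injective.
Since σ is injective, we find the preimage of 19. The inverse of x ↦ x^9 on (ℤ_{29})^× is x ↦ x^25, because 9·25 = 225 = 8·28 + 1 ≡ 1 (mod 28) and x^{28} = 1 for x ≠ 0 (Fermat). So σ⁻¹(19) = 19^25 mod 29.
Repeated squaring mod 29: 19^1 ≡ 19, 19^2 ≡ 19² = 361 ≡ 13, 19^4 ≡ 13² = 169 ≡ 24, 19^8 ≡ 24² = 576 ≡ 25, 19^16 ≡ 25² = 625 ≡ 16. Since 25 = 16 + 8 + 1, 19^25 ≡ 16·25·19: 16·25 = 400 ≡ 23, then 23·19 = 437 ≡ 2. So 19^25 ≡ 2 (mod 29).
Hence σ⁻¹(19) = 2.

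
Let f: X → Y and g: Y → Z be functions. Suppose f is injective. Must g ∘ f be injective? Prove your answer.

not injective

No. Take X = Y = Z = {1, 2}, f = identity (injective), and g(x) = 1 for every x.
Then (g ∘ f)(1) = 1 = (g ∘ f)(2) with 1 ≠ 2, so g ∘ f is not injective.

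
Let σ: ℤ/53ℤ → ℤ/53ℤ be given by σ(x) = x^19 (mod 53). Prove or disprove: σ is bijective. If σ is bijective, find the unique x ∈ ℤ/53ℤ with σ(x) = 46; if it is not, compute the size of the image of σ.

Since 53 is prime, the nonzero elements of ℤ/53ℤ form a cyclic group of order 52.
As gcd(19, 52) = 1, raising to the 19th power is a bijection on this group: if s^19 ≡ t^19 then (st^{−1})^19 = 1, and the only element of order dividing gcd(19, 52) = 1 is 1, so s = t.
With σ(0) = 0 this makes σ injective on all of ℤ/53ℤ, hence bijective (finite equal-size domain and codomain). In particular σ is bijective.
Since σ is bijective, we find the preimage of 46. The inverse of x ↦ x^19 on (ℤ/53ℤ)^× is x ↦ x^11, because 19·11 = 209 = 4·52 + 1 ≡ 1 (mod 52) and x^{52} = 1 for x ≠ 0 (Fermat). So σ⁻¹(46) = 46^11 mod 53.
Repeated squaring mod 53: 46^1 ≡ 46, 46^2 ≡ 46² = 2116 ≡ 49, 46^4 ≡ 49² = 2401 ≡ 16, 46^8 ≡ 16² = 256 ≡ 44. Since 11 = 8 + 2 + 1, 46^11 ≡ 44·49·46: 44·49 = 2156 ≡ 36, then 36·46 = 1656 ≡ 13. So 46^11 ≡ 13 (mod 53).
Hence σ⁻¹(46) = 13.

13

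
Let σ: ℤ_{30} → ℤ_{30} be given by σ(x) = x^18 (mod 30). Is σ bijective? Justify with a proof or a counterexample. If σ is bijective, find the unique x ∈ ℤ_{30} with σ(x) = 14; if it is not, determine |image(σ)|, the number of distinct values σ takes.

σ(2): Repeated squaring mod 30: 2^1 ≡ 2, 2^2 ≡ 2² = 4, 2^4 ≡ 4² = 16, 2^8 ≡ 16² = 256 ≡ 16, 2^16 ≡ 16² = 256 ≡ 16. Since 18 = 16 + 2, 2^18 ≡ 16·4: 16·4 = 64 ≡ 4. So 2^18 ≡ 4 (mod 30).
σ(8): Repeated squaring mod 30: 8^1 ≡ 8, 8^2 ≡ 8² = 64 ≡ 4, 8^4 ≡ 4² = 16, 8^8 ≡ 16² = 256 ≡ 16, 8^16 ≡ 16² = 256 ≡ 16. Since 18 = 16 + 2, 8^18 ≡ 16·4: 16·4 = 64 ≡ 4. So 8^18 ≡ 4 (mod 30).
So σ(2) = σ(8) = 4 while 2 ≠ 8, thus σ is not injective, hence not bijective.
Since σ is not bijective, we determine |image(σ)|. Computing x^18 mod 30 for each x (by repeated squaring, reducing mod 30 at every step), the values σ(0), σ(1), …, σ(29) are: 0, 1, 4, 9, 16, 25, 6, 19, 4, 21, 10, 1, 24, 19, 16, 15, 16, 19, 24, 1, 10, 21, 4, 19, 6, 25, 16, 9, 4, 1.
The distinct values are {0, 1, 4, 6, 9, 10, 15, 16, 19, 21, 24, 25}; there are 12 of them.

12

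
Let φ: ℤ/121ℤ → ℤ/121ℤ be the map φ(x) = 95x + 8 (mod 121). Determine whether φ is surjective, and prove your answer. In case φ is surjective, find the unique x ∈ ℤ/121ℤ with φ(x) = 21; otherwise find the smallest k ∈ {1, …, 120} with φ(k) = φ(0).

60

Since gcd(95, 121) = 1, 95 is invertible modulo 121. Euclid's algorithm: 121 = 1·95 + 26, 95 = 3·26 + 17, 26 = 1·17 + 9, 17 = 1·9 + 8, 9 = 1·8 + 1; back-substituting gives 1 = 107·95 − 84·121, so 95⁻¹ ≡ 107 (mod 121).
Then y ↦ 107(y − 8) is a two-sided inverse to φ, so every y ∈ ℤ/121ℤ has a preimage.
So φ is surjective.
Since φ is surjective, we find φ⁻¹(21): we need 95x ≡ 21 − 8 ≡ 13 (mod 121). Using 95⁻¹ = 107: x ≡ 107·13 = 1391 = 11·121 + 60, so x = 60.
Check: φ(60) = 95·60 + 8 = 5708 = 47·121 + 21 ≡ 21 (mod 121).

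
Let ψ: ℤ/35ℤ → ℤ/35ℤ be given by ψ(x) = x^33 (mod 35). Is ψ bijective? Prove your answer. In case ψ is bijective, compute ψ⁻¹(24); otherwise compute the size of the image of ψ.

ψ(4): Repeated squaring mod 35: 4^1 ≡ 4, 4^2 ≡ 4² = 16, 4^4 ≡ 16² = 256 ≡ 11, 4^8 ≡ 11² = 121 ≡ 16, 4^16 ≡ 16² = 256 ≡ 11, 4^32 ≡ 11² = 121 ≡ 16. Since 33 = 32 + 1, 4^33 ≡ 16·4: 16·4 = 64 ≡ 29. So 4^33 ≡ 29 (mod 35).
ψ(9): Repeated squaring mod 35: 9^1 ≡ 9, 9^2 ≡ 9² = 81 ≡ 11, 9^4 ≡ 11² = 121 ≡ 16, 9^8 ≡ 16² = 256 ≡ 11, 9^16 ≡ 11² = 121 ≡ 16, 9^32 ≡ 16² = 256 ≡ 11. Since 33 = 32 + 1, 9^33 ≡ 11·9: 11·9 = 99 ≡ 29. So 9^33 ≡ 29 (mod 35).
So ψ(4) = ψ(9) = 29 while 4 ≠ 9, so ψ is not injective, hence not bijective.
Since ψ is not bijective, we determine |image(ψ)|. Computing x^33 mod 35 for each x (by repeated squaring, reducing mod 35 at every step), the values ψ(0), ψ(1), …, ψ(34) are: 0, 1, 22, 13, 29, 20, 6, 7, 8, 29, 20, 1, 27, 13, 14, 15, 1, 27, 8, 34, 20, 21, 22, 8, 34, 15, 6, 27, 28, 29, 15, 6, 22, 13, 34.
The distinct values are {0, 1, 6, 7, 8, 13, 14, 15, 20, 21, 22, 27, 28, 29, 34}; there are 15 of them.

15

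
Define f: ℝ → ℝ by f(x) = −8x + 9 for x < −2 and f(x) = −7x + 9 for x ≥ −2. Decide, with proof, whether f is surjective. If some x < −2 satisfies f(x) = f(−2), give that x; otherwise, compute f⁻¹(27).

Both pieces are strictly decreasing (slopes −8 and −7), so each is injective on its own interval.
The left piece maps (−∞, −2) onto (25, ∞); the right piece maps [−2, ∞) onto (−∞, 23].
The union (25, ∞) ∪ (−∞, 23] omits the interval between 25 and 23; in particular 25 has no preimage. So f is not surjective.
Because the two images are disjoint, no x < −2 has f(x) = f(−2), so we compute f⁻¹(27): 27 lies in (25, ∞), so solve −8x + 9 = 27: x = (27 − 9)/(−8) = −9/4.

-9/4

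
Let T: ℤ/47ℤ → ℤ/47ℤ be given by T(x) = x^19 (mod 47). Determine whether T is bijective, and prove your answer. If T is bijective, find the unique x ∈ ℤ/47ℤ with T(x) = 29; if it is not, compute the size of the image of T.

Since 47 is prime, the nonzero elements of ℤ/47ℤ form a cyclic group of order 46.
As gcd(19, 46) = 1, raising to the 19th power is a bijection on this group: if a^19 ≡ b^19 then (ab^{−1})^19 = 1, and the only element of order dividing gcd(19, 46) = 1 is 1, so a = b.
With T(0) = 0 this makes T injective on all of ℤ/47ℤ, hence bijective (finite equal-size domain and codomain). In particular T is bijective.
Since T is bijective, we find the preimage of 29. The inverse of x ↦ x^19 on (ℤ/47ℤ)^× is x ↦ x^17, because 19·17 = 323 = 7·46 + 1 ≡ 1 (mod 46) and x^{46} = 1 for x ≠ 0 (Fermat). So T⁻¹(29) = 29^17 mod 47.
Repeated squaring mod 47: 29^1 ≡ 29, 29^2 ≡ 29² = 841 ≡ 42, 29^4 ≡ 42² = 1764 ≡ 25, 29^8 ≡ 25² = 625 ≡ 14, 29^16 ≡ 14² = 196 ≡ 8. Since 17 = 16 + 1, 29^17 ≡ 8·29: 8·29 = 232 ≡ 44. So 29^17 ≡ 44 (mod 47).
Hence T⁻¹(29) = 44.

44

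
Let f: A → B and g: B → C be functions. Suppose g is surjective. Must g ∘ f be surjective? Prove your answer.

No. Take A = {1}, B = C = {1, 2, 3, 4, 5}, f(1) = 1, and g = identity (surjective).
Then (g ∘ f)(1) = 1, and 5 ∈ C has no preimage under g ∘ f, so g ∘ f is not surjective.

not surjective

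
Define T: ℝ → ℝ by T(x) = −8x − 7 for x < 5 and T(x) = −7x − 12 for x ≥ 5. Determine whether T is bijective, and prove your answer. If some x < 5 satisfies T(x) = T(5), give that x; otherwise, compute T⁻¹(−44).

Both pieces are strictly decreasing (slopes −8 and −7), so each is injective on its own interval.
The left piece maps (−∞, 5) onto (−47, ∞); the right piece maps [5, ∞) onto (−∞, −47].
Since −47 = −47, the images partition ℝ: T is injective and surjective, hence bijective.
Because the two images are disjoint, no x < 5 has T(x) = T(5), so we compute T⁻¹(−44): −44 lies in (−47, ∞), so solve −8x − 7 = −44: x = (−44 + 7)/(−8) = 37/8.

37/8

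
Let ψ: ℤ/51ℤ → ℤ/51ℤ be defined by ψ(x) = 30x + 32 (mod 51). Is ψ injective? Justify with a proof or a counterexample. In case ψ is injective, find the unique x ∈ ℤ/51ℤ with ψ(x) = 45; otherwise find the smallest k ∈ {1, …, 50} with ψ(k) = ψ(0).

We have gcd(30, 51) = 3 > 1. Taking u = 0 and v = 17: ψ(0) = 32 and ψ(17) = 30·17 + 32 = 542 ≡ 32 (mod 51).
So ψ(0) = ψ(17) while 0 ≠ 17, therefore ψ is not injective.
Since ψ is not injective, we find the least positive k with ψ(k) = ψ(0): this means 30k ≡ 0 (mod 51), i.e. 51 ∣ 30k. Since gcd(30, 51) = 3, dividing through by 3 this holds exactly when 17 ∣ 10k, and as gcd(10, 17) = 1, exactly when 17 ∣ k.
The smallest positive such k is 17.

17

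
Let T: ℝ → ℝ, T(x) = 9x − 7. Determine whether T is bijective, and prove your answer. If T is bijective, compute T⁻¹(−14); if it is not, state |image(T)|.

-7/9

Suppose T(x_1) = T(x_2). Then 9x_1 − 7 = 9x_2 − 7, therefore 9x_1 = 9x_2, hence x_1 = x_2.
For any y ∈ ℝ, x = (y + 7)/9 satisfies T(x) = y.
So T is bijective.
Since T is bijective, we compute T⁻¹(−14) = (−14 + 7)/9 = −7/9.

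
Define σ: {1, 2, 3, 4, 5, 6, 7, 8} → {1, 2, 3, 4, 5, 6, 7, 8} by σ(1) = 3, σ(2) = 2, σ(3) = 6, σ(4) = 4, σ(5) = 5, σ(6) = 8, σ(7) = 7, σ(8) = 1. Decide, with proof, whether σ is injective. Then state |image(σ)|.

The values σ(1), …, σ(8) are 3, 2, 6, 4, 5, 8, 7, 1 — all distinct.
So σ(a) = σ(b) only when a = b, and σ is injective.
The image of σ is {1, 2, 3, 4, 5, 6, 7, 8}, which has 8 elements.

8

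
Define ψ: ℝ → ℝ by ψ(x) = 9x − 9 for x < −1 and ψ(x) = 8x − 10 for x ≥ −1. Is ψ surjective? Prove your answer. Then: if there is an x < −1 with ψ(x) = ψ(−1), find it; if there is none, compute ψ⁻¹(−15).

-5/8

Both pieces are strictly increasing (slopes 9 and 8), so each is injective on its own interval.
The left piece maps (−∞, −1) onto (−∞, −18); the right piece maps [−1, ∞) onto [−18, ∞).
These images together cover ℝ, so ψ is surjective.
Because the two images are disjoint, no x < −1 has ψ(x) = ψ(−1), so we compute ψ⁻¹(−15): −15 lies in [−18, ∞), so solve 8x − 10 = −15: x = (−15 + 10)/8 = −5/8.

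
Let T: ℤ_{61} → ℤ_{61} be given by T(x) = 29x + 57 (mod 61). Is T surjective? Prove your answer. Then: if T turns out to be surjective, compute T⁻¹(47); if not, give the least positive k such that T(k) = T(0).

27

Since gcd(29, 61) = 1, 29 is invertible modulo 61. Euclid's algorithm: 61 = 2·29 + 3, 29 = 9·3 + 2, 3 = 1·2 + 1; back-substituting gives 1 = 40·29 − 19·61, so 29⁻¹ ≡ 40 (mod 61).
For any y ∈ ℤ_{61}, x = 40(y − 57) mod 61 satisfies T(x) = 29·40(y − 57) + 57 ≡ y (since 29·40 ≡ 1 mod 61). So every y has a preimage.
Therefore T is surjective.
Since T is surjective, we find T⁻¹(47): we need 29x ≡ 47 − 57 ≡ 51 (mod 61). Using 29⁻¹ = 40: x ≡ 40·51 = 2040 = 33·61 + 27, so x = 27.
Check: T(27) = 29·27 + 57 = 840 = 13·61 + 47 ≡ 47 (mod 61).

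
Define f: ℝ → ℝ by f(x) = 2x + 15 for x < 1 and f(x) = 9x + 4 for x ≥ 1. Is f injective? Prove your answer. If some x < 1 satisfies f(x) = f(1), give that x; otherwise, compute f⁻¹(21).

-1

Both pieces are strictly increasing (slopes 2 and 9), so each is injective on its own interval.
The left piece maps (−∞, 1) onto (−∞, 17); the right piece maps [1, ∞) onto [13, ∞).
These images overlap. In particular f(1) = 13 (right piece), and solving 2x + 15 = 13 on the left piece gives x = −1 < 1.
So f(−1) = f(1) with −1 ≠ 1, and f is not injective. This x = −1 is the requested value below 1.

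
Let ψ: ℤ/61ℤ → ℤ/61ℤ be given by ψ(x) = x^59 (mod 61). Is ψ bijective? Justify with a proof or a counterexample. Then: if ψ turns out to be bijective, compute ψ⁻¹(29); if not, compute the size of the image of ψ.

Since 61 is prime, the nonzero elements of ℤ/61ℤ form a cyclic group of order 60.
As gcd(59, 60) = 1, raising to the 59th power is a bijection on this group: if a^59 ≡ b^59 then (ab^{−1})^59 = 1, and the only element of order dividing gcd(59, 60) = 1 is 1, so a = b.
With ψ(0) = 0 this makes ψ injective on all of ℤ/61ℤ, hence bijective (finite equal-size domain and codomain). In particular ψ is bijective.
Since ψ is bijective, we find the preimage of 29. The inverse of x ↦ x^59 on (ℤ/61ℤ)^× is x ↦ x^59, because 59·59 = 3481 = 58·60 + 1 ≡ 1 (mod 60) and x^{60} = 1 for x ≠ 0 (Fermat). So ψ⁻¹(29) = 29^59 mod 61.
Repeated squaring mod 61: 29^1 ≡ 29, 29^2 ≡ 29² = 841 ≡ 48, 29^4 ≡ 48² = 2304 ≡ 47, 29^8 ≡ 47² = 2209 ≡ 13, 29^16 ≡ 13² = 169 ≡ 47, 29^32 ≡ 47² = 2209 ≡ 13. Since 59 = 32 + 16 + 8 + 2 + 1, 29^59 ≡ 13·47·13·48·29: 13·47 = 611 ≡ 1, then 1·13 = 13, then 13·48 = 624 ≡ 14, then 14·29 = 406 ≡ 40. So 29^59 ≡ 40 (mod 61).
Hence ψ⁻¹(29) = 40.

40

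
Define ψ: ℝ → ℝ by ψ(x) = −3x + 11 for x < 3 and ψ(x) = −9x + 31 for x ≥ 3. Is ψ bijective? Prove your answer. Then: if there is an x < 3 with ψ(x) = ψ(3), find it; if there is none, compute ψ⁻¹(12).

7/3

Both pieces are strictly decreasing (slopes −3 and −9), so each is injective on its own interval.
The left piece maps (−∞, 3) onto (2, ∞); the right piece maps [3, ∞) onto (−∞, 4].
These images overlap. In particular ψ(3) = 4 (right piece), and solving −3x + 11 = 4 on the left piece gives x = 7/3 < 3.
So ψ(7/3) = ψ(3) with 7/3 ≠ 3, and ψ is not injective, hence not bijective. This x = 7/3 is the requested value below 3.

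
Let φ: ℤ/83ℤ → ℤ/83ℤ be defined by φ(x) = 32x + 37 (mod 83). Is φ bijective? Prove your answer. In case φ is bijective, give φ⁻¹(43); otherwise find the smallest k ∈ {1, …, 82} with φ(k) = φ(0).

78

By definition, φ is injective if φ(x_1) = φ(x_2) implies x_1 = x_2.
Suppose φ(x_1) = φ(x_2) in ℤ/83ℤ. Then 32x_1 + 37 ≡ 32x_2 + 37 (mod 83), hence 32(x_1 − x_2) ≡ 0 (mod 83).
Since gcd(32, 83) = 1, 32 is invertible modulo 83, therefore x_1 − x_2 ≡ 0 (mod 83), i.e. x_1 = x_2.
We now compute 32⁻¹ mod 83 explicitly. Euclid's algorithm: 83 = 2·32 + 19, 32 = 1·19 + 13, 19 = 1·13 + 6, 13 = 2·6 + 1; back-substituting gives 1 = 13·32 − 5·83, so 32⁻¹ ≡ 13 (mod 83).
Then y ↦ 13(y − 37) is a two-sided inverse to φ, so every y ∈ ℤ/83ℤ has a preimage.
Therefore φ is bijective.
Since φ is bijective, we find φ⁻¹(43): we need 32x ≡ 43 − 37 ≡ 6 (mod 83). Using 32⁻¹ = 13: x ≡ 13·6 = 78, so x = 78.
Check: φ(78) = 32·78 + 37 = 2533 = 30·83 + 43 ≡ 43 (mod 83).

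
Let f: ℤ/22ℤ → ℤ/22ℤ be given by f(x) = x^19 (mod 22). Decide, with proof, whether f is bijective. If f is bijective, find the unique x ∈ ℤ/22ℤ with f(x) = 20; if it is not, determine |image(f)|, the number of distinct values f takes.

Computing x^19 mod 22 for each x (by repeated squaring, reducing mod 22 at every step), the values f(0), f(1), …, f(21) are: 0, 1, 6, 15, 14, 9, 2, 19, 18, 5, 10, 11, 12, 17, 4, 3, 20, 13, 8, 7, 16, 21.
Every element of ℤ/22ℤ appears exactly once in this list, so f is a bijection, and in particular bijective.
Since f is bijective, we read off the preimage of 20 from the same table: f(16) = 20, so f⁻¹(20) = 16.

16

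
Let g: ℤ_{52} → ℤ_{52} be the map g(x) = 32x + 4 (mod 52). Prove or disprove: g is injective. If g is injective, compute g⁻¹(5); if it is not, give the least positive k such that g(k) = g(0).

13

We have gcd(32, 52) = 4 > 1. Taking u = 0 and v = 13: g(0) = 4 and g(13) = 32·13 + 4 = 420 ≡ 4 (mod 52).
So g(0) = g(13) while 0 ≠ 13, hence g is not injective.
Since g is not injective, we find the least positive k with g(k) = g(0): this means 32k ≡ 0 (mod 52), i.e. 52 ∣ 32k. Since gcd(32, 52) = 4, dividing through by 4 this holds exactly when 13 ∣ 8k, and as gcd(8, 13) = 1, exactly when 13 ∣ k.
The smallest positive such k is 13.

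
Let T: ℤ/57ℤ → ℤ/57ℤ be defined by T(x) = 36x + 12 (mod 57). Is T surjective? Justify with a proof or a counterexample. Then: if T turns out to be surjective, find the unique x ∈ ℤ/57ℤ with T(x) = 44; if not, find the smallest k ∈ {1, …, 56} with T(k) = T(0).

Recall: surjectivity means every element of the codomain has a preimage under T.
Since gcd(36, 57) = 3, we have 36x ≡ 0 (mod 3) for all x, so T(x) ≡ 0 (mod 3).
But 1 ≢ 0 (mod 3), so 1 ∈ ℤ/57ℤ has no preimage. So T is not surjective.
Since T is not surjective, we find the least positive k with T(k) = T(0): this means 36k ≡ 0 (mod 57), i.e. 57 ∣ 36k. Since gcd(36, 57) = 3, dividing through by 3 this holds exactly when 19 ∣ 12k, and as gcd(12, 19) = 1, exactly when 19 ∣ k.
The smallest positive such k is 19.

19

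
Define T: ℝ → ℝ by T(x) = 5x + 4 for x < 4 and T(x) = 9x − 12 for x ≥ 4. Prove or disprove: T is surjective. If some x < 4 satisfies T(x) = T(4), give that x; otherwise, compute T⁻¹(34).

Both pieces are strictly increasing (slopes 5 and 9), so each is injective on its own interval.
The left piece maps (−∞, 4) onto (−∞, 24); the right piece maps [4, ∞) onto [24, ∞).
These images together cover ℝ, so T is surjective.
Because the two images are disjoint, no x < 4 has T(x) = T(4), so we compute T⁻¹(34): 34 lies in [24, ∞), so solve 9x − 12 = 34: x = (34 + 12)/9 = 46/9.

46/9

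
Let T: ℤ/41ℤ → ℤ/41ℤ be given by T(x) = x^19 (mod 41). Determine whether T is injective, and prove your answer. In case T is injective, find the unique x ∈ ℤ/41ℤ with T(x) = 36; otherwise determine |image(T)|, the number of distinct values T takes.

Since 41 is prime, the nonzero elements of ℤ/41ℤ form a cyclic group of order 40.
As gcd(19, 40) = 1, raising to the 19th power is a bijection on this group: if u^19 ≡ v^19 then (uv^{−1})^19 = 1, and the only element of order dividing gcd(19, 40) = 1 is 1, so u = v.
With T(0) = 0 this makes T injective on all of ℤ/41ℤ, hence bijective (finite equal-size domain and codomain). In particular T is injective.
Since T is injective, we find the preimage of 36. The inverse of x ↦ x^19 on (ℤ/41ℤ)^× is x ↦ x^19, because 19·19 = 361 = 9·40 + 1 ≡ 1 (mod 40) and x^{40} = 1 for x ≠ 0 (Fermat). So T⁻¹(36) = 36^19 mod 41.
Repeated squaring mod 41: 36^1 ≡ 36, 36^2 ≡ 36² = 1296 ≡ 25, 36^4 ≡ 25² = 625 ≡ 10, 36^8 ≡ 10² = 100 ≡ 18, 36^16 ≡ 18² = 324 ≡ 37. Since 19 = 16 + 2 + 1, 36^19 ≡ 37·25·36: 37·25 = 925 ≡ 23, then 23·36 = 828 ≡ 8. So 36^19 ≡ 8 (mod 41).
Hence T⁻¹(36) = 8.

8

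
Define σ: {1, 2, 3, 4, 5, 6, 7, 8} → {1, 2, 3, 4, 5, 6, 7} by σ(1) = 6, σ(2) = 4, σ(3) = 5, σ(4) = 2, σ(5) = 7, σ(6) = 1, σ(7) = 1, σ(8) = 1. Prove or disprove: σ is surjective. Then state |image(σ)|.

6

No element maps to 3, so σ is not surjective.
The image of σ is {1, 2, 4, 5, 6, 7}, which has 6 elements.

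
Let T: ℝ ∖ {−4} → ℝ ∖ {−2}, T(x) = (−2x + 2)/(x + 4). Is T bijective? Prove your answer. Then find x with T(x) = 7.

-26/9

Suppose T(x_1) = T(x_2). Cross-multiplying: (−2x_1 + 2)(x_2 + 4) = (−2x_2 + 2)(x_1 + 4).
Expanding both sides and cancelling the symmetric terms leaves −10·(x_1 − x_2) = 0. Since −10 ≠ 0, x_1 = x_2. Therefore T is injective.
For any y ≠ −2, solving y(x + 4) = −2x + 2 for x gives a well-defined x ≠ −4. So T is surjective.
So T is bijective.
Solving T(x) = 7: cross-multiplying gives −2x + 2 = 7(x + 4), which rearranges to −9x = 26, so x = −26/9.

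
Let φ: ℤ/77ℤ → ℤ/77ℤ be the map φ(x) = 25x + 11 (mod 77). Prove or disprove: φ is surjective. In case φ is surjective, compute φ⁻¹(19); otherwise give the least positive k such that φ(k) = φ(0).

Since gcd(25, 77) = 1, 25 is invertible modulo 77. Euclid's algorithm: 77 = 3·25 + 2, 25 = 12·2 + 1; back-substituting gives 1 = 37·25 − 12·77, so 25⁻¹ ≡ 37 (mod 77).
Then y ↦ 37(y − 11) is a two-sided inverse to φ, so every y ∈ ℤ/77ℤ has a preimage.
So φ is surjective.
Since φ is surjective, we find φ⁻¹(19): we need 25x ≡ 19 − 11 ≡ 8 (mod 77). Using 25⁻¹ = 37: x ≡ 37·8 = 296 = 3·77 + 65, so x = 65.
Check: φ(65) = 25·65 + 11 = 1636 = 21·77 + 19 ≡ 19 (mod 77).

65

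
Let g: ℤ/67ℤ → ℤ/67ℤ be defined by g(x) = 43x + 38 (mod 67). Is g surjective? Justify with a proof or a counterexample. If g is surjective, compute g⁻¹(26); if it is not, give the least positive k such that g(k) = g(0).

Since gcd(43, 67) = 1, 43 is invertible modulo 67. Euclid's algorithm: 67 = 1·43 + 24, 43 = 1·24 + 19, 24 = 1·19 + 5, 19 = 3·5 + 4, 5 = 1·4 + 1; back-substituting gives 1 = 53·43 − 34·67, so 43⁻¹ ≡ 53 (mod 67).
For any y ∈ ℤ/67ℤ, x = 53(y − 38) mod 67 satisfies g(x) = 43·53(y − 38) + 38 ≡ y (since 43·53 ≡ 1 mod 67). So every y has a preimage.
So g is surjective.
Since g is surjective, we find g⁻¹(26): we need 43x ≡ 26 − 38 ≡ 55 (mod 67). Using 43⁻¹ = 53: x ≡ 53·55 = 2915 = 43·67 + 34, so x = 34.
Check: g(34) = 43·34 + 38 = 1500 = 22·67 + 26 ≡ 26 (mod 67).

34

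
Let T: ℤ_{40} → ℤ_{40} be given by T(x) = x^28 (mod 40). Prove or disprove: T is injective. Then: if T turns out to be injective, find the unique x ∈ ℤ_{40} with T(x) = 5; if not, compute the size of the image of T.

4

T(1) = 1^28 = 1.
T(3): Repeated squaring mod 40: 3^1 ≡ 3, 3^2 ≡ 3² = 9, 3^4 ≡ 9² = 81 ≡ 1, 3^8 ≡ 1² = 1, 3^16 ≡ 1² = 1. Since 28 = 16 + 8 + 4, 3^28 ≡ 1·1·1: 1·1 = 1, then 1·1 = 1. So 3^28 ≡ 1 (mod 40).
So T(1) = T(3) = 1 while 1 ≠ 3, hence T is not injective.
Since T is not injective, we determine |image(T)|. Computing x^28 mod 40 for each x (by repeated squaring, reducing mod 40 at every step), the values T(0), T(1), …, T(39) are: 0, 1, 16, 1, 16, 25, 16, 1, 16, 1, 0, 1, 16, 1, 16, 25, 16, 1, 16, 1, 0, 1, 16, 1, 16, 25, 16, 1, 16, 1, 0, 1, 16, 1, 16, 25, 16, 1, 16, 1.
The distinct values are {0, 1, 16, 25}; there are 4 of them.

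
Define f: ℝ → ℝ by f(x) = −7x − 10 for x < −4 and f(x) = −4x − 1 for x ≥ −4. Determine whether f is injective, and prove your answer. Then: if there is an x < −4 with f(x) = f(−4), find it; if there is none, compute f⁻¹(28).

-38/7

Both pieces are strictly decreasing (slopes −7 and −4), so each is injective on its own interval.
The left piece maps (−∞, −4) onto (18, ∞); the right piece maps [−4, ∞) onto (−∞, 15].
These images are disjoint, so no value is attained by both pieces. Hence f is injective.
Because the two images are disjoint, no x < −4 has f(x) = f(−4), so we compute f⁻¹(28): 28 lies in (18, ∞), so solve −7x − 10 = 28: x = (28 + 10)/(−7) = −38/7.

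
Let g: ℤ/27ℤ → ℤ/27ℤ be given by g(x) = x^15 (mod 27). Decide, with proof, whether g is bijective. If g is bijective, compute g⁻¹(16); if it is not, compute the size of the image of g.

g(0) = 0^15 = 0.
g(3): Repeated squaring mod 27: 3^1 ≡ 3, 3^2 ≡ 3² = 9, 3^4 ≡ 9² = 81 ≡ 0, 3^8 ≡ 0² = 0. Since 15 = 8 + 4 + 2 + 1, 3^15 ≡ 0·0·9·3: 0·0 = 0, then 0·9 = 0, then 0·3 = 0. So 3^15 ≡ 0 (mod 27).
So g(0) = g(3) = 0 while 0 ≠ 3, thus g is not injective, hence not bijective.
Since g is not bijective, we determine |image(g)|. Computing x^15 mod 27 for each x (by repeated squaring, reducing mod 27 at every step), the values g(0), g(1), …, g(26) are: 0, 1, 17, 0, 19, 8, 0, 10, 26, 0, 1, 17, 0, 19, 8, 0, 10, 26, 0, 1, 17, 0, 19, 8, 0, 10, 26.
The distinct values are {0, 1, 8, 10, 17, 19, 26}; there are 7 of them.

7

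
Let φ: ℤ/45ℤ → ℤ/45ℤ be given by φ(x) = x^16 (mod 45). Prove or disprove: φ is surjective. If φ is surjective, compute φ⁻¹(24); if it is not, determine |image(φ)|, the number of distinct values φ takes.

φ(3): Repeated squaring mod 45: 3^1 ≡ 3, 3^2 ≡ 3² = 9, 3^4 ≡ 9² = 81 ≡ 36, 3^8 ≡ 36² = 1296 ≡ 36, 3^16 ≡ 36² = 1296 ≡ 36. So 3^16 ≡ 36 (mod 45).
φ(6): Repeated squaring mod 45: 6^1 ≡ 6, 6^2 ≡ 6² = 36, 6^4 ≡ 36² = 1296 ≡ 36, 6^8 ≡ 36² = 1296 ≡ 36, 6^16 ≡ 36² = 1296 ≡ 36. So 6^16 ≡ 36 (mod 45).
So φ(3) = φ(6) = 36 while 3 ≠ 6, thus φ is not injective.
A non-injective map from the 45-element set ℤ/45ℤ to itself takes at most 44 distinct values, so it cannot be surjective. Thus φ is not surjective.
Since φ is not surjective, we determine |image(φ)|. Computing x^16 mod 45 for each x (by repeated squaring, reducing mod 45 at every step), the values φ(0), φ(1), …, φ(44) are: 0, 1, 16, 36, 31, 40, 36, 16, 1, 36, 10, 16, 36, 31, 31, 0, 16, 1, 36, 1, 25, 36, 31, 31, 36, 25, 1, 36, 1, 16, 0, 31, 31, 36, 16, 10, 36, 1, 16, 36, 40, 31, 36, 16, 1.
The distinct values are {0, 1, 10, 16, 25, 31, 36, 40}; there are 8 of them.

8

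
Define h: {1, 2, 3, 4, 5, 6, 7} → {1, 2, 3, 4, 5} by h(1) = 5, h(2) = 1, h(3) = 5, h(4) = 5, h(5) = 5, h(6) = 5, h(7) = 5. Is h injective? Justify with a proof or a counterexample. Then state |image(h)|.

2

h(1) = 5 = h(3) with 1 ≠ 3, so h is not injective.
The image of h is {1, 5}, which has 2 elements.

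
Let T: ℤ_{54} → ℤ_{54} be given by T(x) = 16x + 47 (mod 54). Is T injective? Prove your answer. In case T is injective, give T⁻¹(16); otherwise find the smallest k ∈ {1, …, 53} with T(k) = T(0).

Recall that T is injective when T(u) = T(v) forces u = v.
We have gcd(16, 54) = 2 > 1. Taking u = 0 and v = 27: T(0) = 47 and T(27) = 16·27 + 47 = 479 ≡ 47 (mod 54).
So T(0) = T(27) while 0 ≠ 27, hence T is not injective.
Since T is not injective, we find the least positive k with T(k) = T(0): this means 16k ≡ 0 (mod 54), i.e. 54 ∣ 16k. Since gcd(16, 54) = 2, dividing through by 2 this holds exactly when 27 ∣ 8k, and as gcd(8, 27) = 1, exactly when 27 ∣ k.
The smallest positive such k is 27.

27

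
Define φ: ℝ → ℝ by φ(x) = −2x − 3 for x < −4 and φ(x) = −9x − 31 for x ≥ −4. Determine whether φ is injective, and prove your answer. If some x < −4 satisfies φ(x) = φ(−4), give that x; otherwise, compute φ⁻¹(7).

-5

Both pieces are strictly decreasing (slopes −2 and −9), so each is injective on its own interval.
The left piece maps (−∞, −4) onto (5, ∞); the right piece maps [−4, ∞) onto (−∞, 5].
These images are disjoint, so no value is attained by both pieces. Therefore φ is injective.
Because the two images are disjoint, no x < −4 has φ(x) = φ(−4), so we compute φ⁻¹(7): 7 lies in (5, ∞), so solve −2x − 3 = 7: x = (7 + 3)/(−2) = −5.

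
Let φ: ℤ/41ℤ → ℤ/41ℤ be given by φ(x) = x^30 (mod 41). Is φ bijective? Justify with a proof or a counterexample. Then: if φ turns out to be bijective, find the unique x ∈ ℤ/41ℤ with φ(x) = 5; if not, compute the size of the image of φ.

φ(1) = 1^30 = 1.
φ(4): Repeated squaring mod 41: 4^1 ≡ 4, 4^2 ≡ 4² = 16, 4^4 ≡ 16² = 256 ≡ 10, 4^8 ≡ 10² = 100 ≡ 18, 4^16 ≡ 18² = 324 ≡ 37. Since 30 = 16 + 8 + 4 + 2, 4^30 ≡ 37·18·10·16: 37·18 = 666 ≡ 10, then 10·10 = 100 ≡ 18, then 18·16 = 288 ≡ 1. So 4^30 ≡ 1 (mod 41).
So φ(1) = φ(4) = 1 while 1 ≠ 4, thus φ is not injective, hence not bijective.
Since φ is not bijective, we determine |image(φ)|. Computing x^30 mod 41 for each x (by repeated squaring, reducing mod 41 at every step), the values φ(0), φ(1), …, φ(40) are: 0, 1, 40, 32, 1, 40, 9, 32, 40, 40, 1, 32, 32, 32, 9, 9, 1, 9, 1, 9, 40, 40, 9, 1, 9, 1, 9, 9, 32, 32, 32, 1, 40, 40, 32, 9, 40, 1, 32, 40, 1.
The distinct values are {0, 1, 9, 32, 40}; there are 5 of them.

5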